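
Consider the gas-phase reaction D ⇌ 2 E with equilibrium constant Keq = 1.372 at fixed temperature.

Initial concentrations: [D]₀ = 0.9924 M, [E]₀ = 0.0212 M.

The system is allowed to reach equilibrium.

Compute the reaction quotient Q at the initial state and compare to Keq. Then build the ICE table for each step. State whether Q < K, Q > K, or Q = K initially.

Q₀ = 4.5288e-04 vs Keq = 1.372 ⇒ Q<K, forward
Step 1:
                  D         E
  init       0.9924    0.0212
  Δ          -0.429     0.858
  eq         0.5634    0.8792
  solve Keq expr → x = 0.429; check Q = 1.372

Q₀ = 4.5288e-04; Q < K (proceeds forward)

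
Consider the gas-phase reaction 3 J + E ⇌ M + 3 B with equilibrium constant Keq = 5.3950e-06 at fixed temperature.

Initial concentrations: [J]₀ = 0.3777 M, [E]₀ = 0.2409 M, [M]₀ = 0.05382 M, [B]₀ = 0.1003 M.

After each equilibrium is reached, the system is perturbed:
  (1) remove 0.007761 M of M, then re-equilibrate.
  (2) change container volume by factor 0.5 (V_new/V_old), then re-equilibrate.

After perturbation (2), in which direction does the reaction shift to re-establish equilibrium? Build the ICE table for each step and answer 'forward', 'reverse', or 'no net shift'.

Q₀ = 0.004184 vs Keq = 5.3950e-06 ⇒ Q>K, reverse
Step 1:
                    J           E           M           B
  init         0.3777      0.2409     0.05382      0.1003
  Δ           0.08277     0.02759    -0.02759    -0.08277
  eq           0.4605      0.2685     0.02623     0.01753
  solve Keq expr → x = -0.02759; check Q = 5.3950e-06
Then remove 0.007761 M of M.
Step 2:
                    J           E           M           B
  init         0.4605      0.2685     0.01847     0.01753
  Δ         -0.001865 -6.2159e-04  6.2159e-04    0.001865
  eq           0.4586      0.2679     0.01909      0.0194
  solve Keq expr → x = 6.2159e-04; check Q = 5.3950e-06
Then change container volume by factor 0.5 (V_new/V_old).
Step 3:
                    J           E           M           B
  init         0.9172      0.5357     0.03818      0.0388
  Δ                 0           0           0           0
  eq           0.9172      0.5357     0.03818      0.0388
  solve Keq expr → x = 0; check Q = 5.3950e-06

Direction: no net shift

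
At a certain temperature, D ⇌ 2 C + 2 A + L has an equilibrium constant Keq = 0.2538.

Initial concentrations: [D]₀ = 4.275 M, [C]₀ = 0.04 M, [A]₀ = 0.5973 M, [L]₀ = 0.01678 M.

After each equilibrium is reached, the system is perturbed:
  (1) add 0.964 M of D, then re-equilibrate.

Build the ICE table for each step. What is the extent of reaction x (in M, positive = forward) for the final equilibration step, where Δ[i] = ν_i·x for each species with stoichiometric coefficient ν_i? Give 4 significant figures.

x = 0.02505 M

Q₀ = 2.2406e-06 vs Keq = 0.2538 ⇒ Q<K, forward
Step 1:
                    D           C           A           L
  init          4.275        0.04      0.5973     0.01678
  Δ           -0.4552      0.9105      0.9105      0.4552
  eq             3.82      0.9505       1.508       0.472
  solve Keq expr → x = 0.4552; check Q = 0.2538
Then add 0.964 M of D.
Step 2:
                    D           C           A           L
  init          4.784      0.9505       1.508       0.472
  Δ          -0.02505     0.05009     0.05009     0.02505
  eq            4.759       1.001       1.558      0.4971
  solve Keq expr → x = 0.02505; check Q = 0.2538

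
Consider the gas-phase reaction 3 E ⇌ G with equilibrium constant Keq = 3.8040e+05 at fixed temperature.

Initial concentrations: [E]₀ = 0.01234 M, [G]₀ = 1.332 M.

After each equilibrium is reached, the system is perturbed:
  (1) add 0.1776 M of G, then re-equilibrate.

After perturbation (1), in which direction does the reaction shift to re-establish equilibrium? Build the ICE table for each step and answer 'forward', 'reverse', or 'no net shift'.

Q₀ = 7.0886e+05 vs Keq = 3.8040e+05 ⇒ Q>K, reverse
Step 1:
                   E          G
  init       0.01234      1.332
  Δ         0.002842 -9.4721e-04
  eq         0.01518      1.331
  solve Keq expr → x = -9.4721e-04; check Q = 3.8040e+05
Then add 0.1776 M of G.
Step 2:
                   E          G
  init       0.01518      1.509
  Δ       6.4648e-04 -2.1549e-04
  eq         0.01583      1.508
  solve Keq expr → x = -2.1549e-04; check Q = 3.8040e+05

Direction: reverse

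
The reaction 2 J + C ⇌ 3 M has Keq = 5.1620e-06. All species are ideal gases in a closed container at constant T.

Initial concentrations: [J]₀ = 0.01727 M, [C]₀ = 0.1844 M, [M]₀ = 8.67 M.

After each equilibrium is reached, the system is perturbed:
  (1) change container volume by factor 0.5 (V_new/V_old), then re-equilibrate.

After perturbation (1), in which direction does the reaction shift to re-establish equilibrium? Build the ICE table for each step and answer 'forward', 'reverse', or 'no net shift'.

Q₀ = 1.1850e+07 vs Keq = 5.1620e-06 ⇒ Q>K, reverse
Step 1:
                   J          C          M
  init       0.01727     0.1844       8.67
  Δ            5.726      2.863      -8.59
  eq           5.744      3.048    0.08036
  solve Keq expr → x = -2.863; check Q = 5.1620e-06
Then change container volume by factor 0.5 (V_new/V_old).
Step 2:
                   J          C          M
  init         11.49      6.095     0.1607
  Δ                0          0          0
  eq           11.49      6.095     0.1607
  solve Keq expr → x = 0; check Q = 5.1620e-06

Direction: no net shift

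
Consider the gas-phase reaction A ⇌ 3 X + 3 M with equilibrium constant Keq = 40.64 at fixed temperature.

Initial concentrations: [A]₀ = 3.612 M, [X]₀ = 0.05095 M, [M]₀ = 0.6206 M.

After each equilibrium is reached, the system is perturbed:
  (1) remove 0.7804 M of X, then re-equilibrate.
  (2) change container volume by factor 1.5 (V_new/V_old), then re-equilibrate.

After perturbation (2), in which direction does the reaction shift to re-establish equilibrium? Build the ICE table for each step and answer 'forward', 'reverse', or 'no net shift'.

Q₀ = 8.7523e-06 vs Keq = 40.64 ⇒ Q<K, forward
Step 1:
                   A          X          M
  Initial      3.612    0.05095     0.6206
  Change     -0.6354      1.906      1.906
  Equil        2.977      1.957      2.527
  solve Keq expr → x = 0.6354; check Q = 40.64
Then remove 0.7804 M of X.
Step 2:
                   A          X          M
  Initial      2.977      1.177      2.527
  Change     -0.1513     0.4538     0.4538
  Equil        2.825      1.631      2.981
  solve Keq expr → x = 0.1513; check Q = 40.64
Then change container volume by factor 1.5 (V_new/V_old).
Step 3:
                   A          X          M
  Initial      1.884      1.087      1.987
  Change     -0.1796     0.5387     0.5387
  Equil        1.704      1.626      2.526
  solve Keq expr → x = 0.1796; check Q = 40.64

Direction: forward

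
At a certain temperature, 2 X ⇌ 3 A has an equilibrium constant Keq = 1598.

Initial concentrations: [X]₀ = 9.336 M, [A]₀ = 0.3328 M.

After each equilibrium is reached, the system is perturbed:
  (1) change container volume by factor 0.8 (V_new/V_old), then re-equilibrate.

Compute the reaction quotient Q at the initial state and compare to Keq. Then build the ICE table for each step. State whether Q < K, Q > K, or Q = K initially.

Q₀ = 4.2289e-04; Q < K (proceeds forward)

Q₀ = 4.2289e-04 vs Keq = 1598 ⇒ Q<K, forward
Step 1:
                    X           A
  init          9.336      0.3328
  Δ            -8.211       12.32
  eq            1.125       12.65
  solve Keq expr → x = 4.105; check Q = 1598
Then change container volume by factor 0.8 (V_new/V_old).
Step 2:
                    X           A
  init          1.407       15.81
  Δ            0.1358     -0.2036
  eq            1.542       15.61
  solve Keq expr → x = -0.06788; check Q = 1598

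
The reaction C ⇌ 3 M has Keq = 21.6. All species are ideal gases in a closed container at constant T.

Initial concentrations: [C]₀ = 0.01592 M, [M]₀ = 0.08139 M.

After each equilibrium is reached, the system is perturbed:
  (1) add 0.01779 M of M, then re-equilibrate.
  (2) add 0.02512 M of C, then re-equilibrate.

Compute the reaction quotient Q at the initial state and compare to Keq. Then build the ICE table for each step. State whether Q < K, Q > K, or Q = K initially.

Q₀ = 0.03387 vs Keq = 21.6 ⇒ Q<K, forward
Step 1:
                   C          M
  init       0.01592    0.08139
  Δ         -0.01582    0.04746
  eq      9.9044e-05     0.1289
  solve Keq expr → x = 0.01582; check Q = 21.6
Then add 0.01779 M of M.
Step 2:
                   C          M
  init    9.9044e-05     0.1466
  Δ       4.6531e-05 -1.3959e-04
  eq      1.4558e-04     0.1465
  solve Keq expr → x = -4.6531e-05; check Q = 21.6
Then add 0.02512 M of C.
Step 3:
                   C          M
  init       0.02527     0.1465
  Δ         -0.02477     0.0743
  eq      4.9839e-04     0.2208
  solve Keq expr → x = 0.02477; check Q = 21.6

Q₀ = 0.03387; Q < K (proceeds forward)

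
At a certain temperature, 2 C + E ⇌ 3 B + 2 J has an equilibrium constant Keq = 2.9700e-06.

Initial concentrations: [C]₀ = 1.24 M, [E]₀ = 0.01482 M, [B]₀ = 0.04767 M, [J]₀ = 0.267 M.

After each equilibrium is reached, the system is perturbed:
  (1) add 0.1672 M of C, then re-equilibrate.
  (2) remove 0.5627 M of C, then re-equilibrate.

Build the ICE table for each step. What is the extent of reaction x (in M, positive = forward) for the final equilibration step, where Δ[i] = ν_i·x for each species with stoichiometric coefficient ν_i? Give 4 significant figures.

x = -0.001228 M

Q₀ = 3.3890e-04 vs Keq = 2.9700e-06 ⇒ Q>K, reverse
Step 1:
                    C           E           B           J
  I              1.24     0.01482     0.04767       0.267
  C           0.02323     0.01162    -0.03485    -0.02323
  E             1.263     0.02644     0.01282      0.2438
  solve Keq expr → x = -0.01162; check Q = 2.9700e-06
Then add 0.1672 M of C.
Step 2:
                    C           E           B           J
  I              1.43     0.02644     0.01282      0.2438
  C       -6.7864e-04 -3.3932e-04    0.001018  6.7864e-04
  E              1.43      0.0261     0.01384      0.2444
  solve Keq expr → x = 3.3932e-04; check Q = 2.9700e-06
Then remove 0.5627 M of C.
Step 3:
                    C           E           B           J
  I            0.8671      0.0261     0.01384      0.2444
  C          0.002456    0.001228   -0.003684   -0.002456
  E            0.8695     0.02732     0.01016       0.242
  solve Keq expr → x = -0.001228; check Q = 2.9700e-06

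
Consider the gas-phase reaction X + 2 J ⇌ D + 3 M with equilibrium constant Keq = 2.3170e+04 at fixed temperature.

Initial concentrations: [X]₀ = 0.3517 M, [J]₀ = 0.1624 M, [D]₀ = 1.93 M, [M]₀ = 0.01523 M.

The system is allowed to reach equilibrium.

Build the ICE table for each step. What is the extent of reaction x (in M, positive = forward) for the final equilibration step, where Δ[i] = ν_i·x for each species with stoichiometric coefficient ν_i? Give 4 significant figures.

Q₀ = 7.3504e-04 vs Keq = 2.3170e+04 ⇒ Q<K, forward
Step 1:
                  X         J         D         M
  init       0.3517    0.1624      1.93   0.01523
  Δ        -0.08005   -0.1601   0.08005    0.2401
  eq         0.2717  0.002306      2.01    0.2554
  solve Keq expr → x = 0.08005; check Q = 2.3170e+04

x = 0.08005 M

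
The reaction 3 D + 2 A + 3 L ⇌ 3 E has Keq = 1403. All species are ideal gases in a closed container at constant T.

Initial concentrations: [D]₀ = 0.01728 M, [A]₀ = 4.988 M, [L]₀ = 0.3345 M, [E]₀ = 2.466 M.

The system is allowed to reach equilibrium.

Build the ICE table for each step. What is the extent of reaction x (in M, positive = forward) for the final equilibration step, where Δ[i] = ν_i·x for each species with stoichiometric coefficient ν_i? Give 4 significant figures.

Q₀ = 3.1211e+06 vs Keq = 1403 ⇒ Q>K, reverse
Step 1:
                  D         A         L         E
  Initial   0.01728     4.988    0.3345     2.466
  Change     0.1335   0.08897    0.1335   -0.1335
  Equil      0.1507     5.077     0.468     2.333
  solve Keq expr → x = -0.04448; check Q = 1403

x = -0.04448 M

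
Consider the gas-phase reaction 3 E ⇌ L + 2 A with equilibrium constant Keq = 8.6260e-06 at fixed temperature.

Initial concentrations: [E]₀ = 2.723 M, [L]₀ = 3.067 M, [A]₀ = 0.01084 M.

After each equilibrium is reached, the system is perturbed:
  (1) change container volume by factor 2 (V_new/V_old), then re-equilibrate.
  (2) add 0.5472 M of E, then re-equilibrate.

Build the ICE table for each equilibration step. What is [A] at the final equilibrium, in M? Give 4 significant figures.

Q₀ = 1.7850e-05 vs Keq = 8.6260e-06 ⇒ Q>K, reverse
Step 1:
                    E           L           A
  Initial       2.723       3.067     0.01084
  Change     0.004923   -0.001641   -0.003282
  Equil         2.728       3.065    0.007558
  solve Keq expr → x = -0.001641; check Q = 8.6260e-06
Then change container volume by factor 2 (V_new/V_old).
Step 2:
                    E           L           A
  Initial       1.364       1.533    0.003779
  Change            0           0           0
  Equil         1.364       1.533    0.003779
  solve Keq expr → x = 0; check Q = 8.6260e-06
Then add 0.5472 M of E.
Step 3:
                    E           L           A
  Initial       1.911       1.533    0.003779
  Change    -0.003702    0.001234    0.002468
  Equil         1.907       1.534    0.006247
  solve Keq expr → x = 0.001234; check Q = 8.6260e-06

[A]_eq = 0.006247 M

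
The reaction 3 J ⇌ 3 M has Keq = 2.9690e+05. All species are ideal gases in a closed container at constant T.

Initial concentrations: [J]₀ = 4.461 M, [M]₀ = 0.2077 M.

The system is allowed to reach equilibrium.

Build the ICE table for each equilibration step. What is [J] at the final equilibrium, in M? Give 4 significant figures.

[J]_eq = 0.06895 M

Q₀ = 1.0093e-04 vs Keq = 2.9690e+05 ⇒ Q<K, forward
Step 1:
                  J         M
  init        4.461    0.2077
  Δ          -4.392     4.392
  eq        0.06895       4.6
  solve Keq expr → x = 1.464; check Q = 2.9690e+05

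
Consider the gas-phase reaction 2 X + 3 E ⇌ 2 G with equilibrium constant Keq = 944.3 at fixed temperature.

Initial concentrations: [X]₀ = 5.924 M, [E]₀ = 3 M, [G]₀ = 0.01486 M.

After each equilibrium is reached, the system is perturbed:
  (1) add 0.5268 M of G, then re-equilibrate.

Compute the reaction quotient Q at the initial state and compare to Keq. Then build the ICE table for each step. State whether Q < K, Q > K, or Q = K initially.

Q₀ = 2.3305e-07 vs Keq = 944.3 ⇒ Q<K, forward
Step 1:
                  X         E         G
  I           5.924         3   0.01486
  C          -1.957    -2.936     1.957
  E           3.967   0.06397     1.972
  solve Keq expr → x = 0.9787; check Q = 944.3
Then add 0.5268 M of G.
Step 2:
                  X         E         G
  I           3.967   0.06397     2.499
  C        0.007136    0.0107 -0.007136
  E           3.974   0.07468     2.492
  solve Keq expr → x = -0.003568; check Q = 944.3

Q₀ = 2.3305e-07; Q < K (proceeds forward)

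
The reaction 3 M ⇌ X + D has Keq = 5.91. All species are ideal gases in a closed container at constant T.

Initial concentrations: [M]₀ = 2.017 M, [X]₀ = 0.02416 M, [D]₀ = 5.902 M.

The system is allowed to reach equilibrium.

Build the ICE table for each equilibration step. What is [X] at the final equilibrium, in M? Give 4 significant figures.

Q₀ = 0.01738 vs Keq = 5.91 ⇒ Q<K, forward
Step 1:
                    M           X           D
  I             2.017     0.02416       5.902
  C            -1.241      0.4136      0.4136
  E            0.7763      0.4377       6.316
  solve Keq expr → x = 0.4136; check Q = 5.91

[X]_eq = 0.4377 M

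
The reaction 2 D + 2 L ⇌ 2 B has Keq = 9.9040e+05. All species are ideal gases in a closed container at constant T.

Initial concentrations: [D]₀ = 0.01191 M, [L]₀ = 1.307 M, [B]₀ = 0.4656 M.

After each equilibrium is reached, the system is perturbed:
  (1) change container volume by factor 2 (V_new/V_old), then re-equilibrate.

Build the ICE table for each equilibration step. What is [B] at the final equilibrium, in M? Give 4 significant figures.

[B]_eq = 0.2384 M

Q₀ = 894.6 vs Keq = 9.9040e+05 ⇒ Q<K, forward
Step 1:
                  D         L         B
  Initial   0.01191     1.307    0.4656
  Change   -0.01154  -0.01154   0.01154
  Equil   3.7010e-04     1.295    0.4771
  solve Keq expr → x = 0.00577; check Q = 9.9040e+05
Then change container volume by factor 2 (V_new/V_old).
Step 2:
                  D         L         B
  Initial 1.8505e-04    0.6477    0.2386
  Change  1.8466e-04 1.8466e-04 -1.8466e-04
  Equil   3.6971e-04    0.6479    0.2384
  solve Keq expr → x = -9.2328e-05; check Q = 9.9040e+05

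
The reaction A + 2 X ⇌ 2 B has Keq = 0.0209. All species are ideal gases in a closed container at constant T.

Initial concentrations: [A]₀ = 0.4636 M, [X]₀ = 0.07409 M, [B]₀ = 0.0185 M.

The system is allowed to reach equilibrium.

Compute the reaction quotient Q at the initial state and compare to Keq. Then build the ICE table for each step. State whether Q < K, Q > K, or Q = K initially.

Q₀ = 0.1345 vs Keq = 0.0209 ⇒ Q>K, reverse
Step 1:
                   A          X          B
  Initial     0.4636    0.07409     0.0185
  Change    0.005081    0.01016   -0.01016
  Equil       0.4687    0.08425   0.008339
  solve Keq expr → x = -0.005081; check Q = 0.0209

Q₀ = 0.1345; Q > K (proceeds reverse)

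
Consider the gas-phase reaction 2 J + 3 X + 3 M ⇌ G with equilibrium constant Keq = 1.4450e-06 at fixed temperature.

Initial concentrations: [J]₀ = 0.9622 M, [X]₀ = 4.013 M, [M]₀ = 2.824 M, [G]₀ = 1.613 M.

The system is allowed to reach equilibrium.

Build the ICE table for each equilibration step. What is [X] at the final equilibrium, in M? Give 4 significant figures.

Q₀ = 0.001197 vs Keq = 1.4450e-06 ⇒ Q>K, reverse
Step 1:
                  J         X         M         G
  I          0.9622     4.013     2.824     1.613
  C           1.882     2.823     2.823   -0.9409
  E           2.844     6.836     5.647    0.6721
  solve Keq expr → x = -0.9409; check Q = 1.4450e-06

[X]_eq = 6.836 M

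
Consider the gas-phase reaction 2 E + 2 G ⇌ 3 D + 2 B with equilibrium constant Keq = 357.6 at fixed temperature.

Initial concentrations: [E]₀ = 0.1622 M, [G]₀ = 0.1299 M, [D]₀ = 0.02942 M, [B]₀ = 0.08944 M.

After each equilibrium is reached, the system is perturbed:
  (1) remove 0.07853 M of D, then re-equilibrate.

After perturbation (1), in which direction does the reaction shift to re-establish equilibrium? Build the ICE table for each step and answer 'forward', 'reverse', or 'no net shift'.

Direction: forward

Q₀ = 4.5885e-04 vs Keq = 357.6 ⇒ Q<K, forward
Step 1:
                  E         G         D         B
  Initial    0.1622    0.1299   0.02942   0.08944
  Change    -0.1116   -0.1116    0.1674    0.1116
  Equil     0.05063   0.01833    0.1968     0.201
  solve Keq expr → x = 0.05579; check Q = 357.6
Then remove 0.07853 M of D.
Step 2:
                  E         G         D         B
  Initial   0.05063   0.01833    0.1182     0.201
  Change   -0.00679  -0.00679   0.01018   0.00679
  Equil     0.04384   0.01154    0.1284    0.2078
  solve Keq expr → x = 0.003395; check Q = 357.6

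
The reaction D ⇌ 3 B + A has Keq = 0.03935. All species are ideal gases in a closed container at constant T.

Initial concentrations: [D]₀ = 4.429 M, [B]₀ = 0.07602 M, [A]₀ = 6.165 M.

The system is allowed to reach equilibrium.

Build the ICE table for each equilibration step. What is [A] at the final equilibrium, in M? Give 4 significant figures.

[A]_eq = 6.24 M

Q₀ = 6.1152e-04 vs Keq = 0.03935 ⇒ Q<K, forward
Step 1:
                   D          B          A
  Initial      4.429    0.07602      6.165
  Change    -0.07522     0.2257    0.07522
  Equil        4.354     0.3017       6.24
  solve Keq expr → x = 0.07522; check Q = 0.03935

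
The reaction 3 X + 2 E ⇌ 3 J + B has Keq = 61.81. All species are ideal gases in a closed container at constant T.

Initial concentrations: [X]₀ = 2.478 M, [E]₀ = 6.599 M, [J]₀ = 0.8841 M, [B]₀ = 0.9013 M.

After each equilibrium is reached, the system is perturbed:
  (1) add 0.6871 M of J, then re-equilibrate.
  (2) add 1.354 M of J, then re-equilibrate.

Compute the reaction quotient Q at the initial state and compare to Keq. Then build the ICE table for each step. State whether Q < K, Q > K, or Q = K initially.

Q₀ = 9.3997e-04 vs Keq = 61.81 ⇒ Q<K, forward
Step 1:
                   X          E          J          B
  Initial      2.478      6.599     0.8841     0.9013
  Change      -2.173     -1.449      2.173     0.7244
  Equil       0.3049       5.15      3.057      1.626
  solve Keq expr → x = 0.7244; check Q = 61.81
Then add 0.6871 M of J.
Step 2:
                   X          E          J          B
  Initial     0.3049       5.15      3.744      1.626
  Change     0.05925     0.0395   -0.05925   -0.01975
  Equil       0.3641       5.19      3.685      1.606
  solve Keq expr → x = -0.01975; check Q = 61.81
Then add 1.354 M of J.
Step 3:
                   X          E          J          B
  Initial     0.3641       5.19      5.039      1.606
  Change       0.114      0.076     -0.114     -0.038
  Equil       0.4781      5.266      4.925      1.568
  solve Keq expr → x = -0.038; check Q = 61.81

Q₀ = 9.3997e-04; Q < K (proceeds forward)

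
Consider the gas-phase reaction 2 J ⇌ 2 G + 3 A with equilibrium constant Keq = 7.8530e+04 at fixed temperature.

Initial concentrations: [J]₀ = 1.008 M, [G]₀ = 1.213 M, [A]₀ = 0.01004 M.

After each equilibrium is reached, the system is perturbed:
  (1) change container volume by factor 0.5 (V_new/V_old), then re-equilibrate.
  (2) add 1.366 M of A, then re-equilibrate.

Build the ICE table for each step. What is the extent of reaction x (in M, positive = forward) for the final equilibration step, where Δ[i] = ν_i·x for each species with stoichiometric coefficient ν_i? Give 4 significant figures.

x = -0.02744 M

Q₀ = 1.4656e-06 vs Keq = 7.8530e+04 ⇒ Q<K, forward
Step 1:
                  J         G         A
  I           1.008     1.213   0.01004
  C         -0.9935    0.9935      1.49
  E         0.01447     2.207       1.5
  solve Keq expr → x = 0.4968; check Q = 7.8530e+04
Then change container volume by factor 0.5 (V_new/V_old).
Step 2:
                  J         G         A
  I         0.02894     4.413     3.001
  C         0.04905  -0.04905  -0.07357
  E         0.07799     4.364     2.927
  solve Keq expr → x = -0.02452; check Q = 7.8530e+04
Then add 1.366 M of A.
Step 3:
                  J         G         A
  I         0.07799     4.364     4.293
  C         0.05488  -0.05488  -0.08232
  E          0.1329     4.309     4.211
  solve Keq expr → x = -0.02744; check Q = 7.8530e+04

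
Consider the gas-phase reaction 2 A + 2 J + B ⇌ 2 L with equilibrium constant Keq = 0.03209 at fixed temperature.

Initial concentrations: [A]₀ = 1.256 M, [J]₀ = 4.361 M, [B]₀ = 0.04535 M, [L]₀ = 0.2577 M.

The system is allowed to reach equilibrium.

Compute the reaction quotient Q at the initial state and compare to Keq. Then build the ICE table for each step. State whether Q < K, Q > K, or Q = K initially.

Q₀ = 0.04881 vs Keq = 0.03209 ⇒ Q>K, reverse
Step 1:
                    A           J           B           L
  init          1.256       4.361     0.04535      0.2577
  Δ           0.02091     0.02091     0.01046    -0.02091
  eq            1.277       4.382     0.05581      0.2368
  solve Keq expr → x = -0.01046; check Q = 0.03209

Q₀ = 0.04881; Q > K (proceeds reverse)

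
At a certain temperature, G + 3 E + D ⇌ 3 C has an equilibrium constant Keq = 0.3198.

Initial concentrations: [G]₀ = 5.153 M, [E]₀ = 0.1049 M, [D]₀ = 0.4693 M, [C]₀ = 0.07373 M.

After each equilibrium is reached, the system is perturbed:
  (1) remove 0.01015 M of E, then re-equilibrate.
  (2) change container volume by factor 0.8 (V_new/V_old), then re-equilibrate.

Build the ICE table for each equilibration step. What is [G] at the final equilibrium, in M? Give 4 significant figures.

[G]_eq = 6.436 M

Q₀ = 0.1436 vs Keq = 0.3198 ⇒ Q<K, forward
Step 1:
                   G          E          D          C
  Initial      5.153     0.1049     0.4693    0.07373
  Change   -0.003876   -0.01163  -0.003876    0.01163
  Equil        5.149    0.09327     0.4654    0.08536
  solve Keq expr → x = 0.003876; check Q = 0.3198
Then remove 0.01015 M of E.
Step 2:
                   G          E          D          C
  Initial      5.149    0.08312     0.4654    0.08536
  Change    0.001599   0.004798   0.001599  -0.004798
  Equil        5.151    0.08792      0.467    0.08056
  solve Keq expr → x = -0.001599; check Q = 0.3198
Then change container volume by factor 0.8 (V_new/V_old).
Step 3:
                   G          E          D          C
  Initial      6.438     0.1099     0.5838     0.1007
  Change   -0.002581  -0.007744  -0.002581   0.007744
  Equil        6.436     0.1022     0.5812     0.1084
  solve Keq expr → x = 0.002581; check Q = 0.3198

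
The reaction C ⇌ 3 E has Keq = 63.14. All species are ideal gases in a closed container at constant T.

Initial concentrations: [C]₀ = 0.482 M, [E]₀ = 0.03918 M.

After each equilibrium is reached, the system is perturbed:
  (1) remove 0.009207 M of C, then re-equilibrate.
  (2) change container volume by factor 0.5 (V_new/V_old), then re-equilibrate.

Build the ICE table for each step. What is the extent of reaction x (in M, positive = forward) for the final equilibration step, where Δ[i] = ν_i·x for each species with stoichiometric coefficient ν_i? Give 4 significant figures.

Q₀ = 1.2478e-04 vs Keq = 63.14 ⇒ Q<K, forward
Step 1:
                    C           E
  init          0.482     0.03918
  Δ           -0.4418       1.325
  eq          0.04023       1.364
  solve Keq expr → x = 0.4418; check Q = 63.14
Then remove 0.009207 M of C.
Step 2:
                    C           E
  init        0.03103       1.364
  Δ          0.007301     -0.0219
  eq          0.03833       1.343
  solve Keq expr → x = -0.007301; check Q = 63.14
Then change container volume by factor 0.5 (V_new/V_old).
Step 3:
                    C           E
  init        0.07666       2.685
  Δ            0.1214     -0.3641
  eq            0.198       2.321
  solve Keq expr → x = -0.1214; check Q = 63.14

x = -0.1214 M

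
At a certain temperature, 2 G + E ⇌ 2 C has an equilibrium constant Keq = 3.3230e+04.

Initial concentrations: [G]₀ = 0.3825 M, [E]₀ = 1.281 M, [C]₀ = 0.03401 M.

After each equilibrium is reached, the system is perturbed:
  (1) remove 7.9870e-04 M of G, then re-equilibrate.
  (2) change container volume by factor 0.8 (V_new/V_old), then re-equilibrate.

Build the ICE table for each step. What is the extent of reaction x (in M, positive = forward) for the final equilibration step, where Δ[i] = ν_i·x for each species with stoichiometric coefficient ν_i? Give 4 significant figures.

Q₀ = 0.006172 vs Keq = 3.3230e+04 ⇒ Q<K, forward
Step 1:
                    G           E           C
  init         0.3825       1.281     0.03401
  Δ           -0.3803     -0.1902      0.3803
  eq         0.002176       1.091      0.4143
  solve Keq expr → x = 0.1902; check Q = 3.3230e+04
Then remove 7.9870e-04 M of G.
Step 2:
                    G           E           C
  init       0.001378       1.091      0.4143
  Δ        7.9413e-04  3.9707e-04 -7.9413e-04
  eq         0.002172       1.091      0.4135
  solve Keq expr → x = -3.9707e-04; check Q = 3.3230e+04
Then change container volume by factor 0.8 (V_new/V_old).
Step 3:
                    G           E           C
  init       0.002715       1.364      0.5169
  Δ       -2.8512e-04 -1.4256e-04  2.8512e-04
  eq         0.002429       1.364      0.5172
  solve Keq expr → x = 1.4256e-04; check Q = 3.3230e+04

x = 1.4256e-04 M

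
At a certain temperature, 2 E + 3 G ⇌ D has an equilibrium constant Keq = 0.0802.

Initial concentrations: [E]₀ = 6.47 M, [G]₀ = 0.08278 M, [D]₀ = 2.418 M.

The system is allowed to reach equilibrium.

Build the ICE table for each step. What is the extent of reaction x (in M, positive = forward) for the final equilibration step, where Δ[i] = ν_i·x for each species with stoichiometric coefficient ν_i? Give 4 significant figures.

Q₀ = 101.8 vs Keq = 0.0802 ⇒ Q>K, reverse
Step 1:
                  E         G         D
  I            6.47   0.08278     2.418
  C          0.4937    0.7406   -0.2469
  E           6.964    0.8234     2.171
  solve Keq expr → x = -0.2469; check Q = 0.0802

x = -0.2469 M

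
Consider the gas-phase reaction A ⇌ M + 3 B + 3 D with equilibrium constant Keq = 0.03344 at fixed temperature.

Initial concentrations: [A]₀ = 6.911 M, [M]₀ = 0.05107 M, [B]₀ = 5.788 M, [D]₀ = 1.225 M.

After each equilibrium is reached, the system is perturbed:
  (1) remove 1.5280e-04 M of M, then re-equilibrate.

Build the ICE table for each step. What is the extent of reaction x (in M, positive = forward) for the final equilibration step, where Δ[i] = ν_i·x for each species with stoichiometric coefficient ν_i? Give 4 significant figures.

Q₀ = 2.634 vs Keq = 0.03344 ⇒ Q>K, reverse
Step 1:
                   A          M          B          D
  I            6.911    0.05107      5.788      1.225
  C          0.05002   -0.05002    -0.1501    -0.1501
  E            6.961   0.001046      5.638      1.075
  solve Keq expr → x = -0.05002; check Q = 0.03344
Then remove 1.5280e-04 M of M.
Step 2:
                   A          M          B          D
  I            6.961 8.9299e-04      5.638      1.075
  C       -1.5120e-04 1.5120e-04 4.5361e-04 4.5361e-04
  E            6.961   0.001044      5.638      1.075
  solve Keq expr → x = 1.5120e-04; check Q = 0.03344

x = 1.5120e-04 M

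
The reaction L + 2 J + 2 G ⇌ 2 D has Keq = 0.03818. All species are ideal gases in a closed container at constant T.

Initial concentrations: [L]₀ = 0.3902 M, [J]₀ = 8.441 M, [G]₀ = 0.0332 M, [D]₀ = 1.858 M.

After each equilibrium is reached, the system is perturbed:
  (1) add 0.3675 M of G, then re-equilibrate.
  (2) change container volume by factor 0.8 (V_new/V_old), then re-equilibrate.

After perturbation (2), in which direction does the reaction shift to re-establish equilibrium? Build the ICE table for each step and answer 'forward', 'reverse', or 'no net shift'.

Direction: forward

Q₀ = 112.7 vs Keq = 0.03818 ⇒ Q>K, reverse
Step 1:
                   L          J          G          D
  init        0.3902      8.441     0.0332      1.858
  Δ           0.3551     0.7103     0.7103    -0.7103
  eq          0.7453      9.151     0.7435      1.148
  solve Keq expr → x = -0.3551; check Q = 0.03818
Then add 0.3675 M of G.
Step 2:
                   L          J          G          D
  init        0.7453      9.151      1.111      1.148
  Δ         -0.08892    -0.1778    -0.1778     0.1778
  eq          0.6564      8.973     0.9331      1.326
  solve Keq expr → x = 0.08892; check Q = 0.03818
Then change container volume by factor 0.8 (V_new/V_old).
Step 3:
                   L          J          G          D
  init        0.8205      11.22      1.166      1.657
  Δ         -0.08741    -0.1748    -0.1748     0.1748
  eq          0.7331      11.04     0.9916      1.832
  solve Keq expr → x = 0.08741; check Q = 0.03818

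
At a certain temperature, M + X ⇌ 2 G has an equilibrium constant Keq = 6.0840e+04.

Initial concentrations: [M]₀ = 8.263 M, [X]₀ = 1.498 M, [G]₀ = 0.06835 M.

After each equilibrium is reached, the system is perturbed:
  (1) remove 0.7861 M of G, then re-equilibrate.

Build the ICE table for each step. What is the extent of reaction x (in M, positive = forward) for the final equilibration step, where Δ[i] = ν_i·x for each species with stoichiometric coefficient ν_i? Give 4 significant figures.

Q₀ = 3.7742e-04 vs Keq = 6.0840e+04 ⇒ Q<K, forward
Step 1:
                  M         X         G
  init        8.263     1.498   0.06835
  Δ          -1.498    -1.498     2.996
  eq          6.765 2.2814e-05     3.064
  solve Keq expr → x = 1.498; check Q = 6.0840e+04
Then remove 0.7861 M of G.
Step 2:
                  M         X         G
  init        6.765 2.2814e-05     2.278
  Δ       -1.0204e-05 -1.0204e-05 2.0407e-05
  eq          6.765 1.2611e-05     2.278
  solve Keq expr → x = 1.0204e-05; check Q = 6.0840e+04

x = 1.0204e-05 M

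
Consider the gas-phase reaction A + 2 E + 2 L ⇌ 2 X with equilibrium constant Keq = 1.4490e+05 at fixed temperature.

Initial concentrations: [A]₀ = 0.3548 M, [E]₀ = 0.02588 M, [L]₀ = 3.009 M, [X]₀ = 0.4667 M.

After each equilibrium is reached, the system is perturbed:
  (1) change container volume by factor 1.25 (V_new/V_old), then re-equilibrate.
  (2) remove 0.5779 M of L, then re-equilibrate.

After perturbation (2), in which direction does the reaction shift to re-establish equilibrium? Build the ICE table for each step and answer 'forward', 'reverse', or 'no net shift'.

Direction: reverse

Q₀ = 101.2 vs Keq = 1.4490e+05 ⇒ Q<K, forward
Step 1:
                    A           E           L           X
  init         0.3548     0.02588       3.009      0.4667
  Δ          -0.01257    -0.02514    -0.02514     0.02514
  eq           0.3422  7.4020e-04       2.984      0.4918
  solve Keq expr → x = 0.01257; check Q = 1.4490e+05
Then change container volume by factor 1.25 (V_new/V_old).
Step 2:
                    A           E           L           X
  init         0.2738  5.9216e-04       2.387      0.3935
  Δ        1.1733e-04  2.3466e-04  2.3466e-04 -2.3466e-04
  eq           0.2739  8.2682e-04       2.387      0.3932
  solve Keq expr → x = -1.1733e-04; check Q = 1.4490e+05
Then remove 0.5779 M of L.
Step 3:
                    A           E           L           X
  init         0.2739  8.2682e-04       1.809      0.3932
  Δ        1.3146e-04  2.6292e-04  2.6292e-04 -2.6292e-04
  eq            0.274     0.00109        1.81       0.393
  solve Keq expr → x = -1.3146e-04; check Q = 1.4490e+05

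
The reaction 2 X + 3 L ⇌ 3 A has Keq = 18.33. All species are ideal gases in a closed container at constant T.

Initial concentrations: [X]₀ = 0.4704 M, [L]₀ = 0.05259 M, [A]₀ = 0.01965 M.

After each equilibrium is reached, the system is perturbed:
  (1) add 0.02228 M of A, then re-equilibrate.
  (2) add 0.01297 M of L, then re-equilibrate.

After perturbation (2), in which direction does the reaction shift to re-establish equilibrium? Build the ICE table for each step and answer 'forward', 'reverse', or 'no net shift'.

Q₀ = 0.2357 vs Keq = 18.33 ⇒ Q<K, forward
Step 1:
                   X          L          A
  I           0.4704    0.05259    0.01965
  C         -0.01623   -0.02435    0.02435
  E           0.4542    0.02824      0.044
  solve Keq expr → x = 0.008116; check Q = 18.33
Then add 0.02228 M of A.
Step 2:
                   X          L          A
  I           0.4542    0.02824    0.06628
  C         0.005683   0.008524  -0.008524
  E           0.4599    0.03677    0.05775
  solve Keq expr → x = -0.002841; check Q = 18.33
Then add 0.01297 M of L.
Step 3:
                   X          L          A
  I           0.4599    0.04974    0.05775
  C        -0.005155  -0.007733   0.007733
  E           0.4547      0.042    0.06549
  solve Keq expr → x = 0.002578; check Q = 18.33

Direction: forward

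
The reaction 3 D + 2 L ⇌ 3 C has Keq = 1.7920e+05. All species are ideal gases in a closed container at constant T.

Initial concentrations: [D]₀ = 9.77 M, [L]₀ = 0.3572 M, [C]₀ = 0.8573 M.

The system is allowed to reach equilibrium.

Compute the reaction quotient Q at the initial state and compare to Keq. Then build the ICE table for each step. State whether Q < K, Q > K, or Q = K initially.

Q₀ = 0.005295 vs Keq = 1.7920e+05 ⇒ Q<K, forward
Step 1:
                   D          L          C
  Initial       9.77     0.3572     0.8573
  Change     -0.5356    -0.3571     0.5356
  Equil        9.234 1.3839e-04      1.393
  solve Keq expr → x = 0.1785; check Q = 1.7920e+05

Q₀ = 0.005295; Q < K (proceeds forward)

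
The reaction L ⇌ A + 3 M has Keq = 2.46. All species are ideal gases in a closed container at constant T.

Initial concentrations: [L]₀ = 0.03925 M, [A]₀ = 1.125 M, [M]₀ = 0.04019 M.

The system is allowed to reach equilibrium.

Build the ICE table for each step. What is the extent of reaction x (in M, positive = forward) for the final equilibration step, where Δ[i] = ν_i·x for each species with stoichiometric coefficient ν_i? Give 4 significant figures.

x = 0.03756 M

Q₀ = 0.001861 vs Keq = 2.46 ⇒ Q<K, forward
Step 1:
                   L          A          M
  init       0.03925      1.125    0.04019
  Δ         -0.03756    0.03756     0.1127
  eq        0.001688      1.163     0.1529
  solve Keq expr → x = 0.03756; check Q = 2.46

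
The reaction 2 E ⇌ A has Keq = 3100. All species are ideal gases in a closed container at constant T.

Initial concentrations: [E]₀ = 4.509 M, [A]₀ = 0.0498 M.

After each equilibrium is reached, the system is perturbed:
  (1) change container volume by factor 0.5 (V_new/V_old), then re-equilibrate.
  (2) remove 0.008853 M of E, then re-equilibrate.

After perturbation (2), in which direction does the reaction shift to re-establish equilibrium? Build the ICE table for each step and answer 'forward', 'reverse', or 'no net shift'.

Q₀ = 0.002449 vs Keq = 3100 ⇒ Q<K, forward
Step 1:
                    E           A
  init          4.509      0.0498
  Δ            -4.482       2.241
  eq          0.02718       2.291
  solve Keq expr → x = 2.241; check Q = 3100
Then change container volume by factor 0.5 (V_new/V_old).
Step 2:
                    E           A
  init        0.05437       4.581
  Δ          -0.01589    0.007945
  eq          0.03848       4.589
  solve Keq expr → x = 0.007945; check Q = 3100
Then remove 0.008853 M of E.
Step 3:
                    E           A
  init        0.02962       4.589
  Δ          0.008834   -0.004417
  eq          0.03846       4.585
  solve Keq expr → x = -0.004417; check Q = 3100

Direction: reverse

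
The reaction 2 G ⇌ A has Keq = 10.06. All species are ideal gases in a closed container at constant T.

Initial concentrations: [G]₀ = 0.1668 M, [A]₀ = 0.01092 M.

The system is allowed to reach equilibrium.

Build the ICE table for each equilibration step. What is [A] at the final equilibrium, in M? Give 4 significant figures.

[A]_eq = 0.05676 M

Q₀ = 0.3925 vs Keq = 10.06 ⇒ Q<K, forward
Step 1:
                   G          A
  Initial     0.1668    0.01092
  Change    -0.09168    0.04584
  Equil      0.07512    0.05676
  solve Keq expr → x = 0.04584; check Q = 10.06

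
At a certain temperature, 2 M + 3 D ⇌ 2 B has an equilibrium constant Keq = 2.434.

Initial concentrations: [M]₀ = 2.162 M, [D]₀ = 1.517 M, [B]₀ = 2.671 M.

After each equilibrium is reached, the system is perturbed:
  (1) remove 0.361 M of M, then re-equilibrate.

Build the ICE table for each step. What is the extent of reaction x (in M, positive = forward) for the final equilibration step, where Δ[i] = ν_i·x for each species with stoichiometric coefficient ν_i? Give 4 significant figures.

Q₀ = 0.4372 vs Keq = 2.434 ⇒ Q<K, forward
Step 1:
                  M         D         B
  I           2.162     1.517     2.671
  C         -0.3247   -0.4871    0.3247
  E           1.837      1.03     2.996
  solve Keq expr → x = 0.1624; check Q = 2.434
Then remove 0.361 M of M.
Step 2:
                  M         D         B
  I           1.476      1.03     2.996
  C         0.07107    0.1066  -0.07107
  E           1.547     1.136     2.925
  solve Keq expr → x = -0.03553; check Q = 2.434

x = -0.03553 M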